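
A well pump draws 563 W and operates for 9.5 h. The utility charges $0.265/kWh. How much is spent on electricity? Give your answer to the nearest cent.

$1.42

Energy = 563 W × 9.5 h = 5,348 Wh = 5.348 kWh
Cost = 5.348 kWh × $0.265/kWh = $1.42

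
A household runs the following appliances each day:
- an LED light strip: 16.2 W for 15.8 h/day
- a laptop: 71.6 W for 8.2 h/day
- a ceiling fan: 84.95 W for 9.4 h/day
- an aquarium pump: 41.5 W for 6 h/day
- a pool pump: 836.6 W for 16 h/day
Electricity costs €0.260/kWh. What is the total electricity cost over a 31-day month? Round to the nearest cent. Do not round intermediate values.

LED light strip: 16.2 W × 15.8 h × 31 d = 7,935 Wh = 7.935 kWh
laptop: 71.6 W × 8.2 h × 31 d = 18,201 Wh = 18.2 kWh
ceiling fan: 84.95 W × 9.4 h × 31 d = 24,754 Wh = 24.75 kWh
aquarium pump: 41.5 W × 6 h × 31 d = 7,719 Wh = 7.719 kWh
pool pump: 836.6 W × 16 h × 31 d = 414,954 Wh = 415 kWh
Total energy = 7.935 + 18.2 + 24.75 + 7.719 + 415 = 473.6 kWh
Cost = 473.6 kWh × €0.260 = €123.13

€123.13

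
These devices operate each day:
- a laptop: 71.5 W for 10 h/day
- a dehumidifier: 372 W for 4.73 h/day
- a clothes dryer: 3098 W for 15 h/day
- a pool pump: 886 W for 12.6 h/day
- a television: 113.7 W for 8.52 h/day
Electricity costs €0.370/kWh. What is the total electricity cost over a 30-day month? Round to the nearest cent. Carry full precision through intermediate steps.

laptop: 71.5 W × 10 h × 30 d = 21,450 Wh = 21.45 kWh
dehumidifier: 372 W × 4.73 h × 30 d = 52,787 Wh = 52.79 kWh
clothes dryer: 3098 W × 15 h × 30 d = 1,394,100 Wh = 1,394 kWh
pool pump: 886 W × 12.6 h × 30 d = 334,908 Wh = 334.9 kWh
television: 113.7 W × 8.52 h × 30 d = 29,062 Wh = 29.06 kWh
Total energy = 21.45 + 52.79 + 1,394 + 334.9 + 29.06 = 1,832 kWh
Cost = 1,832 kWh × €0.370 = €677.95

€677.95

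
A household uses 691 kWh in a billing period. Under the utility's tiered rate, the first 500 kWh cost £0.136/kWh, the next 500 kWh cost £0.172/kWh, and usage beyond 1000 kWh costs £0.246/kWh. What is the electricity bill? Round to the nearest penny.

First 500 kWh × £0.136 = £68.00
Next 191 kWh × £0.172 = £32.85
Remaining tier: 0 kWh (not reached)
Total = £100.85

£100.85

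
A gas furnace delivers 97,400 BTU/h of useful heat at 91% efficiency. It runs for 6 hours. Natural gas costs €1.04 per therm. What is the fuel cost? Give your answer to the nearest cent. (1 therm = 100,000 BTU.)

€6.68

Heat delivered = 97,400 BTU/h × 6 h = 584,400 BTU
Gas input = 584,400 / 0.91 = 642,198 BTU
= 642,198 / 100,000 = 6.422 therm
Cost = 6.422 × €1.04/therm = €6.68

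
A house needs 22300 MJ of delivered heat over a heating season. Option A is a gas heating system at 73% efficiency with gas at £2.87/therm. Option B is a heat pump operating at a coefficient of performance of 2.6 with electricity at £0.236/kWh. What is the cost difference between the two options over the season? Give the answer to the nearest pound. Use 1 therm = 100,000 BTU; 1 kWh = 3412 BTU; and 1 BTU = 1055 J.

Heat load = 22300 MJ = 22,300,000,000 J / 1055 = 21,137,441 BTU
Gas: input = 21,137,441 / 0.73 = 28,955,398 BTU = 289.6 therm → 289.6 × £2.87 = £831.02
Heat pump: 21,137,441 BTU / 3412 = 6,195 kWh heat; / 2.6 = 2,383 kWh in → × £0.236 = £562.32
Difference = |£831.02 − £562.32| = £268.70 ≈ £269

£269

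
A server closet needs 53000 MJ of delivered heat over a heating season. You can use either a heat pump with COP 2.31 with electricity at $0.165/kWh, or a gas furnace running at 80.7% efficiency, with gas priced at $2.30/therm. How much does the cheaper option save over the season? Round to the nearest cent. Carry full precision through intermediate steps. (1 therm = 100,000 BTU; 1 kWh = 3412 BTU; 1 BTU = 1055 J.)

Heat load = 53000 MJ = 53,000,000,000 J / 1055 = 50,236,967 BTU
Gas: input = 50,236,967 / 0.807 = 62,251,508 BTU = 622.5 therm → 622.5 × $2.30 = $1,431.78
Heat pump: 50,236,967 BTU / 3412 = 14,720 kWh heat; / 2.31 = 6,374 kWh in → × $0.165 = $1,051.69
Difference = |$1,431.78 − $1,051.69| = $380.10

$380.10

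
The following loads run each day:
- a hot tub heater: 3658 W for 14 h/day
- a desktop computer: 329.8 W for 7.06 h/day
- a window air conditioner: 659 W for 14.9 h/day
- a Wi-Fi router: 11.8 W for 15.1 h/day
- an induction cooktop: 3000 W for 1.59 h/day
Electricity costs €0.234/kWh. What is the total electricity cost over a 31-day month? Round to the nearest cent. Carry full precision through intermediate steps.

hot tub heater: 3658 W × 14 h × 31 d = 1,587,572 Wh = 1,588 kWh
desktop computer: 329.8 W × 7.06 h × 31 d = 72,180 Wh = 72.18 kWh
window air conditioner: 659 W × 14.9 h × 31 d = 304,392 Wh = 304.4 kWh
Wi-Fi router: 11.8 W × 15.1 h × 31 d = 5,524 Wh = 5.524 kWh
induction cooktop: 3000 W × 1.59 h × 31 d = 147,870 Wh = 147.9 kWh
Total energy = 1,588 + 72.18 + 304.4 + 5.524 + 147.9 = 2,118 kWh
Cost = 2,118 kWh × €0.234 = €495.50

€495.50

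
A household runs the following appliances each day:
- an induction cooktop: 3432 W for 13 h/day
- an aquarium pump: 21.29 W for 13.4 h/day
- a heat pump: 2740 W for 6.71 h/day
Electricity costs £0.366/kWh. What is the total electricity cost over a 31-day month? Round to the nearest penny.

induction cooktop: 3432 W × 13 h × 31 d = 1,383,096 Wh = 1,383 kWh
aquarium pump: 21.29 W × 13.4 h × 31 d = 8,844 Wh = 8.844 kWh
heat pump: 2740 W × 6.71 h × 31 d = 569,947 Wh = 569.9 kWh
Total energy = 1,383 + 8.844 + 569.9 = 1,962 kWh
Cost = 1,962 kWh × £0.366 = £718.05

£718.05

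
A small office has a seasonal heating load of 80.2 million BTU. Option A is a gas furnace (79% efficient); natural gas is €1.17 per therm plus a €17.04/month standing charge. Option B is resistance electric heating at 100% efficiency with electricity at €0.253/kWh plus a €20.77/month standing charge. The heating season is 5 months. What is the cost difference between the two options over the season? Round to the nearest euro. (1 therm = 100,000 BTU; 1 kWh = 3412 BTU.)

Heat load = 80.2 × 10⁶ BTU = 80,200,000 BTU
Gas: input = 80,200,000 / 0.79 = 101,518,987 BTU = 1,015 therm → 1,015 × €1.17 = €1,187.77; + 5 × €17.04 standing = €1,272.97
Electric: 80,200,000 BTU / 3412 = 23,510 kWh → × €0.253 = €5,946.83; + 5 × €20.77 standing = €6,050.68
Difference = |€1,272.97 − €6,050.68| = €4,777.71 ≈ €4778

€4778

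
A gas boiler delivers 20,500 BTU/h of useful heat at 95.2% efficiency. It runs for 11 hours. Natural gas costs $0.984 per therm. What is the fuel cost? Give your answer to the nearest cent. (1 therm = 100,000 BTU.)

Heat delivered = 20,500 BTU/h × 11 h = 225,500 BTU
Gas input = 225,500 / 0.952 = 236,870 BTU
= 236,870 / 100,000 = 2.369 therm
Cost = 2.369 × $0.984/therm = $2.33

$2.33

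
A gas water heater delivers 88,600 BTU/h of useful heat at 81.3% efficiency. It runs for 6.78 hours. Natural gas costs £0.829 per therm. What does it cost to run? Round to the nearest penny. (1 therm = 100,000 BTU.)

£6.13

Heat delivered = 88,600 BTU/h × 6.78 h = 600,708 BTU
Gas input = 600,708 / 0.813 = 738,878 BTU
= 738,878 / 100,000 = 7.389 therm
Cost = 7.389 × £0.829/therm = £6.13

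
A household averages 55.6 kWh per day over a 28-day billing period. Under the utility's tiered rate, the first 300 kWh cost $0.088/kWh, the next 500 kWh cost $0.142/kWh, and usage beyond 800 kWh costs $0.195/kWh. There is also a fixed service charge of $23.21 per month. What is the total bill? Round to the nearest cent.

$268.19

Usage = 55.6 kWh/day × 28 days = 1556.8 kWh
First 300 kWh × $0.088 = $26.40
Next 500 kWh × $0.142 = $71.00
Remaining 756.8 kWh × $0.195 = $147.58
Energy charge = $244.98; + service $23.21 = $268.19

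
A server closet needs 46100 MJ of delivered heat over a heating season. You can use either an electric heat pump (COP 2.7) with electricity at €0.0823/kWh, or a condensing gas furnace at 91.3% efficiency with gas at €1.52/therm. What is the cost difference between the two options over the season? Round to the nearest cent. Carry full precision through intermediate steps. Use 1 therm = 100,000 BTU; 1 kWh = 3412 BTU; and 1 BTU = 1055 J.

€337.11

Heat load = 46100 MJ = 46,100,000,000 J / 1055 = 43,696,682 BTU
Gas: input = 43,696,682 / 0.913 = 47,860,550 BTU = 478.6 therm → 478.6 × €1.52 = €727.48
Heat pump: 43,696,682 BTU / 3412 = 12,810 kWh heat; / 2.7 = 4,743 kWh in → × €0.0823 = €390.37
Difference = |€727.48 − €390.37| = €337.11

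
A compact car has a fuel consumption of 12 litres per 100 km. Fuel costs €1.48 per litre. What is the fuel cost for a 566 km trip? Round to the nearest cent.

Fuel = 12 L/100 km × 566 km / 100 = 67.92 L
Cost = 67.92 L × €1.48/L = €100.52

€100.52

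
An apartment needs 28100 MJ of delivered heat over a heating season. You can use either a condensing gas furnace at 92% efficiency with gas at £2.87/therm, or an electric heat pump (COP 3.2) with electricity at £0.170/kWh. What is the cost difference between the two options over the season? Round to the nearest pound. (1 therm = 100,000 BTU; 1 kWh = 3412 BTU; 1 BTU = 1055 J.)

£416

Heat load = 28100 MJ = 28,100,000,000 J / 1055 = 26,635,071 BTU
Gas: input = 26,635,071 / 0.920 = 28,951,164 BTU = 289.5 therm → 289.5 × £2.87 = £830.90
Heat pump: 26,635,071 BTU / 3412 = 7,806 kWh heat; / 3.2 = 2,439 kWh in → × £0.170 = £414.71
Difference = |£830.90 − £414.71| = £416.19 ≈ £416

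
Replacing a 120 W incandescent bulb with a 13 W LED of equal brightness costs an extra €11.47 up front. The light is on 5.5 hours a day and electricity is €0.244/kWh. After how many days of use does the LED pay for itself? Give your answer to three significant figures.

79.9 days

Power saved = 120 − 13 = 107 W
Daily energy saved = 107 W × 5.5 h = 588.5 Wh = 0.5885 kWh
Daily savings = 0.5885 × €0.244 = €0.1436
Payback = €11.47 / €0.1436 per day = 79.88 days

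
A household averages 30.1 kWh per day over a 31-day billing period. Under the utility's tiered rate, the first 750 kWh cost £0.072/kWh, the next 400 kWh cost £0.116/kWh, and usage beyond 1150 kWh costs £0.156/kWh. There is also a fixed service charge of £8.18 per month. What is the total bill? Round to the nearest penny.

Usage = 30.1 kWh/day × 31 days = 933.1 kWh
First 750 kWh × £0.072 = £54.00
Next 183.1 kWh × £0.116 = £21.24
Remaining tier: 0 kWh (not reached)
Energy charge = £75.24; + service £8.18 = £83.42

£83.42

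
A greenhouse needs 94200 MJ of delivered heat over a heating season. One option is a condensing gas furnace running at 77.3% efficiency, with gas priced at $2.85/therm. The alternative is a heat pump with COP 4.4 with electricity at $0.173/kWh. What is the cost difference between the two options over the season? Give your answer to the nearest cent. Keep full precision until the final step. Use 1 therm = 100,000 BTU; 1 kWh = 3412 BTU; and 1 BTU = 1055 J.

Heat load = 94200 MJ = 94,200,000,000 J / 1055 = 89,289,100 BTU
Gas: input = 89,289,100 / 0.773 = 115,509,831 BTU = 1,155 therm → 1,155 × $2.85 = $3,292.03
Heat pump: 89,289,100 BTU / 3412 = 26,170 kWh heat; / 4.4 = 5,948 kWh in → × $0.173 = $1,028.92
Difference = |$3,292.03 − $1,028.92| = $2,263.11

$2263.11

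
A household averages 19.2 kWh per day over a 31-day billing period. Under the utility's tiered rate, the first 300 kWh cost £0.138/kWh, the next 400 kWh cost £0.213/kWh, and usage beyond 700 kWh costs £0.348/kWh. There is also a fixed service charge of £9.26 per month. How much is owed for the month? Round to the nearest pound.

£114

Usage = 19.2 kWh/day × 31 days = 595.2 kWh
First 300 kWh × £0.138 = £41.40
Next 295.2 kWh × £0.213 = £62.88
Remaining tier: 0 kWh (not reached)
Energy charge = £104.28; + service £9.26 = £113.54 ≈ £114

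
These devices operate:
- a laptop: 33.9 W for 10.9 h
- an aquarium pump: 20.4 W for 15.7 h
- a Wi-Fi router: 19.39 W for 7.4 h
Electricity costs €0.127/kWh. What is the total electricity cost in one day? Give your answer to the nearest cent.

€0.11

laptop: 33.9 W × 10.9 h = 370 Wh = 0.3695 kWh
aquarium pump: 20.4 W × 15.7 h = 320 Wh = 0.3203 kWh
Wi-Fi router: 19.39 W × 7.4 h = 143 Wh = 0.1435 kWh
Total energy = 0.3695 + 0.3203 + 0.1435 = 0.8333 kWh
Cost = 0.8333 kWh × €0.127 = €0.11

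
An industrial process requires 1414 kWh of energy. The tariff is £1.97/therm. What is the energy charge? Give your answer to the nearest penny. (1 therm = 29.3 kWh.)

1414 kWh × (0.03413 therm/kWh) = 48.26 therm
Cost = 48.26 therm × £1.97/therm = £95.07

£95.07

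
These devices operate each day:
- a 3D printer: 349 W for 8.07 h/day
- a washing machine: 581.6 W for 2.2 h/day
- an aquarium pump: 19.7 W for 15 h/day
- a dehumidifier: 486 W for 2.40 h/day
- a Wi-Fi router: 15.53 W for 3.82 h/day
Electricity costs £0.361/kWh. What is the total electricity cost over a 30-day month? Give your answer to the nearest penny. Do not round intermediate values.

3D printer: 349 W × 8.07 h × 30 d = 84,493 Wh = 84.49 kWh
washing machine: 581.6 W × 2.2 h × 30 d = 38,386 Wh = 38.39 kWh
aquarium pump: 19.7 W × 15 h × 30 d = 8,865 Wh = 8.865 kWh
dehumidifier: 486 W × 2.40 h × 30 d = 34,992 Wh = 34.99 kWh
Wi-Fi router: 15.53 W × 3.82 h × 30 d = 1,780 Wh = 1.78 kWh
Total energy = 84.49 + 38.39 + 8.865 + 34.99 + 1.78 = 168.5 kWh
Cost = 168.5 kWh × £0.361 = £60.83

£60.83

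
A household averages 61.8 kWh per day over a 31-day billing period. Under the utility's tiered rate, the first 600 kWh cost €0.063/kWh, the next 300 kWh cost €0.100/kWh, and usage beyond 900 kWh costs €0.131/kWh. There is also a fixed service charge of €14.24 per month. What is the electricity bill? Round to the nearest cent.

Usage = 61.8 kWh/day × 31 days = 1915.8 kWh
First 600 kWh × €0.063 = €37.80
Next 300 kWh × €0.100 = €30.00
Remaining 1015.8 kWh × €0.131 = €133.07
Energy charge = €200.87; + service €14.24 = €215.11

€215.11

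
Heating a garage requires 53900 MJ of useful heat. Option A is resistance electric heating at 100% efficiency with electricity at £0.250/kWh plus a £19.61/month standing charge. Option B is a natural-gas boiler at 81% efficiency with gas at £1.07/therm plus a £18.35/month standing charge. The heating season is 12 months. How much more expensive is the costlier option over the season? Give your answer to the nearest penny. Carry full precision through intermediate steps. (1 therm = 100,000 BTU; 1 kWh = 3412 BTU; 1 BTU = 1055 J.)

Heat load = 53900 MJ = 53,900,000,000 J / 1055 = 51,090,047 BTU
Gas: input = 51,090,047 / 0.81 = 63,074,133 BTU = 630.7 therm → 630.7 × £1.07 = £674.89; + 12 × £18.35 standing = £895.09
Electric: 51,090,047 BTU / 3412 = 14,970 kWh → × £0.250 = £3,743.41; + 12 × £19.61 standing = £3,978.73
Difference = |£895.09 − £3,978.73| = £3,083.64

£3083.64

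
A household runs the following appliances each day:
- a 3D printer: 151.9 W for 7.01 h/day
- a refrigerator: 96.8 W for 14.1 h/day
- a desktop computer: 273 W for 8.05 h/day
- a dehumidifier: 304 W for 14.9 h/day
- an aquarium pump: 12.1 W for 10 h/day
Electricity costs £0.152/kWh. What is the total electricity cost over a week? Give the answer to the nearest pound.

£10

3D printer: 151.9 W × 7.01 h × 7 d = 7,454 Wh = 7.454 kWh
refrigerator: 96.8 W × 14.1 h × 7 d = 9,554 Wh = 9.554 kWh
desktop computer: 273 W × 8.05 h × 7 d = 15,384 Wh = 15.38 kWh
dehumidifier: 304 W × 14.9 h × 7 d = 31,707 Wh = 31.71 kWh
aquarium pump: 12.1 W × 10 h × 7 d = 847 Wh = 0.847 kWh
Total energy = 7.454 + 9.554 + 15.38 + 31.71 + 0.847 = 64.95 kWh
Cost = 64.95 kWh × £0.152 = £9.87 ≈ £10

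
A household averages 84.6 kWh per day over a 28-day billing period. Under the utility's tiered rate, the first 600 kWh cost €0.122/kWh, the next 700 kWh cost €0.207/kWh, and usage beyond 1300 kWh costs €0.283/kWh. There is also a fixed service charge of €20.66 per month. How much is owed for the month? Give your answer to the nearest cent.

€541.23

Usage = 84.6 kWh/day × 28 days = 2368.8 kWh
First 600 kWh × €0.122 = €73.20
Next 700 kWh × €0.207 = €144.90
Remaining 1068.8 kWh × €0.283 = €302.47
Energy charge = €520.57; + service €20.66 = €541.23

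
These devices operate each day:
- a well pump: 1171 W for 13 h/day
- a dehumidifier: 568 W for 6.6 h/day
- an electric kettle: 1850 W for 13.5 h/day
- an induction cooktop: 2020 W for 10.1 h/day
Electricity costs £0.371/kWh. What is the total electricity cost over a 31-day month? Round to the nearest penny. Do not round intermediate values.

£740.08

well pump: 1171 W × 13 h × 31 d = 471,913 Wh = 471.9 kWh
dehumidifier: 568 W × 6.6 h × 31 d = 116,213 Wh = 116.2 kWh
electric kettle: 1850 W × 13.5 h × 31 d = 774,225 Wh = 774.2 kWh
induction cooktop: 2020 W × 10.1 h × 31 d = 632,462 Wh = 632.5 kWh
Total energy = 471.9 + 116.2 + 774.2 + 632.5 = 1,995 kWh
Cost = 1,995 kWh × £0.371 = £740.08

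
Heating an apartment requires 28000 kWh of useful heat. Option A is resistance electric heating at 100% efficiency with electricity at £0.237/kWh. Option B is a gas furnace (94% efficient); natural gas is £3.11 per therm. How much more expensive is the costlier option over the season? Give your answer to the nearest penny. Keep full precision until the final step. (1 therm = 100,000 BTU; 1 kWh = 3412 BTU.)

£3475.18

Heat load = 28000 kWh × 3412 = 95,536,000 BTU
Gas: input = 95,536,000 / 0.94 = 101,634,043 BTU = 1,016 therm → 1,016 × £3.11 = £3,160.82
Electric: 95,536,000 BTU / 3412 = 28,000 kWh → × £0.237 = £6,636.00
Difference = |£3,160.82 − £6,636.00| = £3,475.18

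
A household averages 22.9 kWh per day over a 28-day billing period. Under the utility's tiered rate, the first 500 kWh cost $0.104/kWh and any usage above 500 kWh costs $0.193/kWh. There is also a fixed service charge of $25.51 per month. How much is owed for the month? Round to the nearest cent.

Usage = 22.9 kWh/day × 28 days = 641.2 kWh
First 500 kWh × $0.104 = $52.00
Remaining 141.2 kWh × $0.193 = $27.25
Energy charge = $79.25; + service $25.51 = $104.76

$104.76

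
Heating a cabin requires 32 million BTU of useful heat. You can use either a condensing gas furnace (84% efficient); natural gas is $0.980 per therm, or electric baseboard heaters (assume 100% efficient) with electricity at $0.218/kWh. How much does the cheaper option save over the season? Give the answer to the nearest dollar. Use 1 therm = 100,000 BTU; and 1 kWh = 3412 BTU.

Heat load = 32 × 10⁶ BTU = 32,000,000 BTU
Gas: input = 32,000,000 / 0.84 = 38,095,238 BTU = 381 therm → 381 × $0.980 = $373.33
Electric: 32,000,000 BTU / 3412 = 9,379 kWh → × $0.218 = $2,044.55
Difference = |$373.33 − $2,044.55| = $1,671.22 ≈ $1671

$1671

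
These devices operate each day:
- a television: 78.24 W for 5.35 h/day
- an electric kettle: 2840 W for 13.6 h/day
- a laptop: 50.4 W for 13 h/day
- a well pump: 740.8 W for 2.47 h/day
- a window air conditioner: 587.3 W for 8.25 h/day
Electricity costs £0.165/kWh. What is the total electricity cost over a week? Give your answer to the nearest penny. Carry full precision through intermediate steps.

£53.56

television: 78.24 W × 5.35 h × 7 d = 2,930 Wh = 2.93 kWh
electric kettle: 2840 W × 13.6 h × 7 d = 270,368 Wh = 270.4 kWh
laptop: 50.4 W × 13 h × 7 d = 4,586 Wh = 4.586 kWh
well pump: 740.8 W × 2.47 h × 7 d = 12,808 Wh = 12.81 kWh
window air conditioner: 587.3 W × 8.25 h × 7 d = 33,917 Wh = 33.92 kWh
Total energy = 2.93 + 270.4 + 4.586 + 12.81 + 33.92 = 324.6 kWh
Cost = 324.6 kWh × £0.165 = £53.56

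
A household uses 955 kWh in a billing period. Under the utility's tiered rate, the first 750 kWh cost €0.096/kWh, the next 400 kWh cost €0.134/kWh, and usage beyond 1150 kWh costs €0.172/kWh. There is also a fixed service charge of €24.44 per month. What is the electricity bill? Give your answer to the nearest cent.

€123.91

First 750 kWh × €0.096 = €72.00
Next 205 kWh × €0.134 = €27.47
Remaining tier: 0 kWh (not reached)
Energy charge = €99.47; + service €24.44 = €123.91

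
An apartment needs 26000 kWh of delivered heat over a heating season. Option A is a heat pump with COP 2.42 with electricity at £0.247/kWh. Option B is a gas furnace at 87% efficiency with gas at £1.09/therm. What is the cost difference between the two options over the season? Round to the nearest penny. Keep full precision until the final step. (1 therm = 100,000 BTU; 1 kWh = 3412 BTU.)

£1542.27

Heat load = 26000 kWh × 3412 = 88,712,000 BTU
Gas: input = 88,712,000 / 0.87 = 101,967,816 BTU = 1,020 therm → 1,020 × £1.09 = £1,111.45
Heat pump: 88,712,000 BTU / 3412 = 26,000 kWh heat; / 2.42 = 10,740 kWh in → × £0.247 = £2,653.72
Difference = |£1,111.45 − £2,653.72| = £1,542.27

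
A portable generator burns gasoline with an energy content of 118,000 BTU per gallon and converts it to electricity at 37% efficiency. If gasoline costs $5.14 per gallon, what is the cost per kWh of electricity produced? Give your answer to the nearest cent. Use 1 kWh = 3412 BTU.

Electrical output per gallon = 118,000 BTU × 0.37 / 3412 BTU/kWh = 12.8 kWh
Cost per kWh = $5.14 / 12.8 kWh = $0.402

$0.40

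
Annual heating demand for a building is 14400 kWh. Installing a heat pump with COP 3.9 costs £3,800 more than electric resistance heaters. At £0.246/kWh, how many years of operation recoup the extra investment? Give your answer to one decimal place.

Resistance: 14400 kWh × £0.246 = £3,542.40/yr
Heat pump: 14400 / 3.9 = 3692 kWh in → × £0.246 = £908.31/yr
Annual savings = £2,634.09
Payback = £3,800 / £2,634.09 = 1.44 years

1.4 years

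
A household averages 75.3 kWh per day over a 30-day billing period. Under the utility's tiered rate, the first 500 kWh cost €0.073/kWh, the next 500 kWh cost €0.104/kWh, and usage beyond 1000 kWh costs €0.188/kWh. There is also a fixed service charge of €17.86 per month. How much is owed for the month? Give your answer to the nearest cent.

Usage = 75.3 kWh/day × 30 days = 2259 kWh
First 500 kWh × €0.073 = €36.50
Next 500 kWh × €0.104 = €52.00
Remaining 1259 kWh × €0.188 = €236.69
Energy charge = €325.19; + service €17.86 = €343.05

€343.05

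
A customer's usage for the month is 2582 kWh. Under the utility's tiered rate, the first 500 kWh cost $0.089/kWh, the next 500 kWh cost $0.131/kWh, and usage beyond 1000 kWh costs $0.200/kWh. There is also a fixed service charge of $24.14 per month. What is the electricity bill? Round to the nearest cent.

First 500 kWh × $0.089 = $44.50
Next 500 kWh × $0.131 = $65.50
Remaining 1582 kWh × $0.200 = $316.40
Energy charge = $426.40; + service $24.14 = $450.54

$450.54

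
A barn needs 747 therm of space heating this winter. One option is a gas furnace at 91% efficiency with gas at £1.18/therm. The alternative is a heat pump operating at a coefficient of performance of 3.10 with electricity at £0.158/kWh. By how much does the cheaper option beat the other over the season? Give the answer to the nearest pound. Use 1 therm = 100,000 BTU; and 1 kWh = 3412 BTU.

£147

Heat load = 747 therm × 100,000 = 74,700,000 BTU
Gas: input = 74,700,000 / 0.91 = 82,087,912 BTU = 820.9 therm → 820.9 × £1.18 = £968.64
Heat pump: 74,700,000 BTU / 3412 = 21,890 kWh heat; / 3.10 = 7,062 kWh in → × £0.158 = £1,115.85
Difference = |£968.64 − £1,115.85| = £147.22 ≈ £147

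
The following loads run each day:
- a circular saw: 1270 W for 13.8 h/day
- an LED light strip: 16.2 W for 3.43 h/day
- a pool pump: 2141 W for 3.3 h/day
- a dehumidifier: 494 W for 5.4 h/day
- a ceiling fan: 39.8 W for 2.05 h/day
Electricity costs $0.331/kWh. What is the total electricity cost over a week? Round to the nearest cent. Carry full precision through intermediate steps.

circular saw: 1270 W × 13.8 h × 7 d = 122,682 Wh = 122.7 kWh
LED light strip: 16.2 W × 3.43 h × 7 d = 389 Wh = 0.389 kWh
pool pump: 2141 W × 3.3 h × 7 d = 49,457 Wh = 49.46 kWh
dehumidifier: 494 W × 5.4 h × 7 d = 18,673 Wh = 18.67 kWh
ceiling fan: 39.8 W × 2.05 h × 7 d = 571 Wh = 0.5711 kWh
Total energy = 122.7 + 0.389 + 49.46 + 18.67 + 0.5711 = 191.8 kWh
Cost = 191.8 kWh × $0.331 = $63.48

$63.48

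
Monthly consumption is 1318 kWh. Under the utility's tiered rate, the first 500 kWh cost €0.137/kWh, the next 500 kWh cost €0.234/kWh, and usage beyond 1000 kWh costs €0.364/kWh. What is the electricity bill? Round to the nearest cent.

€301.25

First 500 kWh × €0.137 = €68.50
Next 500 kWh × €0.234 = €117.00
Remaining 318 kWh × €0.364 = €115.75
Total = €301.25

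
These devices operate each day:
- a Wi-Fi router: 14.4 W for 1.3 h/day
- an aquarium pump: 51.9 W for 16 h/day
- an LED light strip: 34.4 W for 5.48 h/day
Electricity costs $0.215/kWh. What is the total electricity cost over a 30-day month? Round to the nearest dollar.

$7

Wi-Fi router: 14.4 W × 1.3 h × 30 d = 562 Wh = 0.5616 kWh
aquarium pump: 51.9 W × 16 h × 30 d = 24,912 Wh = 24.91 kWh
LED light strip: 34.4 W × 5.48 h × 30 d = 5,655 Wh = 5.655 kWh
Total energy = 0.5616 + 24.91 + 5.655 = 31.13 kWh
Cost = 31.13 kWh × $0.215 = $6.69 ≈ $7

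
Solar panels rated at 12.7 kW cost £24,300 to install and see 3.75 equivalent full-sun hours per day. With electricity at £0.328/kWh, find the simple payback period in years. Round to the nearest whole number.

Daily generation = 12.7 kW × 3.75 h = 47.62 kWh
Annual generation = 47.62 × 365 = 17383 kWh
Annual savings = 17383 × £0.328 = £5,701.66
Payback = £24,300 / £5,701.66 = 4.26 years

4 years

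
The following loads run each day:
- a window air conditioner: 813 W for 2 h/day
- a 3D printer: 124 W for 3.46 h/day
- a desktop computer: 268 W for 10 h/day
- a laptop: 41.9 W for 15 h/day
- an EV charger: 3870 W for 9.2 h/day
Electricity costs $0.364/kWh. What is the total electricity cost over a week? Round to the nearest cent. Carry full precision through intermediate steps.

window air conditioner: 813 W × 2 h × 7 d = 11,382 Wh = 11.38 kWh
3D printer: 124 W × 3.46 h × 7 d = 3,003 Wh = 3.003 kWh
desktop computer: 268 W × 10 h × 7 d = 18,760 Wh = 18.76 kWh
laptop: 41.9 W × 15 h × 7 d = 4,400 Wh = 4.399 kWh
EV charger: 3870 W × 9.2 h × 7 d = 249,228 Wh = 249.2 kWh
Total energy = 11.38 + 3.003 + 18.76 + 4.399 + 249.2 = 286.8 kWh
Cost = 286.8 kWh × $0.364 = $104.39

$104.39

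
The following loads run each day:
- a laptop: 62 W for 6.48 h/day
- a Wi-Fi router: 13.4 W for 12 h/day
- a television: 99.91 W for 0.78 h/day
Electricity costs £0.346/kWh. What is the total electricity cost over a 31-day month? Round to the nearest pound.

laptop: 62 W × 6.48 h × 31 d = 12,455 Wh = 12.45 kWh
Wi-Fi router: 13.4 W × 12 h × 31 d = 4,985 Wh = 4.985 kWh
television: 99.91 W × 0.78 h × 31 d = 2,416 Wh = 2.416 kWh
Total energy = 12.45 + 4.985 + 2.416 = 19.86 kWh
Cost = 19.86 kWh × £0.346 = £6.87 ≈ £7

£7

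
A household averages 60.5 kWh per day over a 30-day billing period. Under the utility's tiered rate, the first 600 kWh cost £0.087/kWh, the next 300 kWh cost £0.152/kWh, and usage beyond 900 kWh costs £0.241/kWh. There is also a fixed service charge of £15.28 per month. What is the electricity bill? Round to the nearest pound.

Usage = 60.5 kWh/day × 30 days = 1815 kWh
First 600 kWh × £0.087 = £52.20
Next 300 kWh × £0.152 = £45.60
Remaining 915 kWh × £0.241 = £220.51
Energy charge = £318.31; + service £15.28 = £333.59 ≈ £334

£334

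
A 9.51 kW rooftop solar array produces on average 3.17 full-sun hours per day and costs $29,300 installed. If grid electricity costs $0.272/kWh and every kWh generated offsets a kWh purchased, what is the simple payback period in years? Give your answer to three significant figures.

Daily generation = 9.51 kW × 3.17 h = 30.15 kWh
Annual generation = 30.15 × 365 = 11004 kWh
Annual savings = 11004 × $0.272 = $2,992.96
Payback = $29,300 / $2,992.96 = 9.79 years

9.79 years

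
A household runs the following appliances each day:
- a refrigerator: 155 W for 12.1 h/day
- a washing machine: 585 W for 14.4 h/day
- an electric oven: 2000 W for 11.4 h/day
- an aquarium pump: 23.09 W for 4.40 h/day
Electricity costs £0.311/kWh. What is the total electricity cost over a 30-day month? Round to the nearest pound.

refrigerator: 155 W × 12.1 h × 30 d = 56,265 Wh = 56.27 kWh
washing machine: 585 W × 14.4 h × 30 d = 252,720 Wh = 252.7 kWh
electric oven: 2000 W × 11.4 h × 30 d = 684,000 Wh = 684 kWh
aquarium pump: 23.09 W × 4.40 h × 30 d = 3,048 Wh = 3.048 kWh
Total energy = 56.27 + 252.7 + 684 + 3.048 = 996 kWh
Cost = 996 kWh × £0.311 = £309.77 ≈ £310

£310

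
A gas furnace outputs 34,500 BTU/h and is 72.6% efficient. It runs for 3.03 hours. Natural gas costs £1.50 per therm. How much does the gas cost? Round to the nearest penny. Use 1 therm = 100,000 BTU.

Heat delivered = 34,500 BTU/h × 3.03 h = 104,535 BTU
Gas input = 104,535 / 0.726 = 143,988 BTU
= 143,988 / 100,000 = 1.44 therm
Cost = 1.44 × £1.50/therm = £2.16

£2.16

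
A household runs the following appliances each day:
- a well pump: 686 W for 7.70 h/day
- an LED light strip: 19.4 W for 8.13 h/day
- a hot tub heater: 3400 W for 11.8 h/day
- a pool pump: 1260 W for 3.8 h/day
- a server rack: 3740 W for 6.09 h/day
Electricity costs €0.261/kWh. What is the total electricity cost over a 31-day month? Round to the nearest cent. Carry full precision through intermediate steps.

well pump: 686 W × 7.70 h × 31 d = 163,748 Wh = 163.7 kWh
LED light strip: 19.4 W × 8.13 h × 31 d = 4,889 Wh = 4.889 kWh
hot tub heater: 3400 W × 11.8 h × 31 d = 1,243,720 Wh = 1,244 kWh
pool pump: 1260 W × 3.8 h × 31 d = 148,428 Wh = 148.4 kWh
server rack: 3740 W × 6.09 h × 31 d = 706,075 Wh = 706.1 kWh
Total energy = 163.7 + 4.889 + 1,244 + 148.4 + 706.1 = 2,267 kWh
Cost = 2,267 kWh × €0.261 = €591.65

€591.65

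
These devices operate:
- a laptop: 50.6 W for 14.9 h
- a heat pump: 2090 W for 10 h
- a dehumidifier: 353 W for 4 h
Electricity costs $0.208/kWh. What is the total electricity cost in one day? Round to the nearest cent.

$4.80

laptop: 50.6 W × 14.9 h = 754 Wh = 0.7539 kWh
heat pump: 2090 W × 10 h = 20,900 Wh = 20.9 kWh
dehumidifier: 353 W × 4 h = 1,412 Wh = 1.412 kWh
Total energy = 0.7539 + 20.9 + 1.412 = 23.07 kWh
Cost = 23.07 kWh × $0.208 = $4.80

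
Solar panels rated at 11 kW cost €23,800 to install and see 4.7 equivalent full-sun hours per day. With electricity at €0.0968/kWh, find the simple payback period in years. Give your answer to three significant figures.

Daily generation = 11 kW × 4.7 h = 51.7 kWh
Annual generation = 51.7 × 365 = 18870 kWh
Annual savings = 18870 × €0.0968 = €1,826.66
Payback = €23,800 / €1,826.66 = 13 years

13 years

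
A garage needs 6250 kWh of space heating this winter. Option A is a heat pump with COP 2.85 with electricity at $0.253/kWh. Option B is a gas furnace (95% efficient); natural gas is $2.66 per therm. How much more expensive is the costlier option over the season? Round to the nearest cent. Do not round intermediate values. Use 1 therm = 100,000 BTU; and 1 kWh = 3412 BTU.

Heat load = 6250 kWh × 3412 = 21,325,000 BTU
Gas: input = 21,325,000 / 0.95 = 22,447,368 BTU = 224.5 therm → 224.5 × $2.66 = $597.10
Heat pump: 21,325,000 BTU / 3412 = 6,250 kWh heat; / 2.85 = 2,193 kWh in → × $0.253 = $554.82
Difference = |$597.10 − $554.82| = $42.28

$42.28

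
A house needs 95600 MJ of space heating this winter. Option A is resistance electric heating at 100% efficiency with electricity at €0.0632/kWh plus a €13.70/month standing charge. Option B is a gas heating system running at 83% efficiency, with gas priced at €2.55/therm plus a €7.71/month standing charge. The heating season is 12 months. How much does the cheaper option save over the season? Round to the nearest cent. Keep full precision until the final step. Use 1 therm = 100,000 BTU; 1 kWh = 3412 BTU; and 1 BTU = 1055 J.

Heat load = 95600 MJ = 95,600,000,000 J / 1055 = 90,616,114 BTU
Gas: input = 90,616,114 / 0.83 = 109,176,041 BTU = 1,092 therm → 1,092 × €2.55 = €2,783.99; + 12 × €7.71 standing = €2,876.51
Electric: 90,616,114 BTU / 3412 = 26,560 kWh → × €0.0632 = €1,678.47; + 12 × €13.70 standing = €1,842.87
Difference = |€2,876.51 − €1,842.87| = €1,033.64

€1033.64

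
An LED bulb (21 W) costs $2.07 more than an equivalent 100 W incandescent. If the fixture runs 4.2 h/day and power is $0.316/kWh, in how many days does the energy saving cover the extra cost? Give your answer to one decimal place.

19.7 days

Power saved = 100 − 21 = 79 W
Daily energy saved = 79 W × 4.2 h = 331.8 Wh = 0.3318 kWh
Daily savings = 0.3318 × $0.316 = $0.1048
Payback = $2.07 / $0.1048 per day = 19.74 days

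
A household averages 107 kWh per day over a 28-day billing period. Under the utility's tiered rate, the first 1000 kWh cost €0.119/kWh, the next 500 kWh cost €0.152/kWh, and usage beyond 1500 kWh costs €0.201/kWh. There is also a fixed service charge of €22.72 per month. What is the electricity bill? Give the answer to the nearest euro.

€518

Usage = 107 kWh/day × 28 days = 2996 kWh
First 1000 kWh × €0.119 = €119.00
Next 500 kWh × €0.152 = €76.00
Remaining 1496 kWh × €0.201 = €300.70
Energy charge = €495.70; + service €22.72 = €518.42 ≈ €518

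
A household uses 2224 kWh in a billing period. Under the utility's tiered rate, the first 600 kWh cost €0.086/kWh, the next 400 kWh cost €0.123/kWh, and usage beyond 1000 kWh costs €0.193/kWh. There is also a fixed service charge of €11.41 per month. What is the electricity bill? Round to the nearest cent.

€348.44

First 600 kWh × €0.086 = €51.60
Next 400 kWh × €0.123 = €49.20
Remaining 1224 kWh × €0.193 = €236.23
Energy charge = €337.03; + service €11.41 = €348.44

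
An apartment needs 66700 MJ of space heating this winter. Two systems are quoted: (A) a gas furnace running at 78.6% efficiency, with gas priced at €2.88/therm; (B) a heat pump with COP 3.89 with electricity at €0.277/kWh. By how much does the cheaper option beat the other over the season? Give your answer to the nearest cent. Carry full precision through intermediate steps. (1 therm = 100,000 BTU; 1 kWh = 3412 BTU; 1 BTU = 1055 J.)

Heat load = 66700 MJ = 66,700,000,000 J / 1055 = 63,222,749 BTU
Gas: input = 63,222,749 / 0.786 = 80,436,067 BTU = 804.4 therm → 804.4 × €2.88 = €2,316.56
Heat pump: 63,222,749 BTU / 3412 = 18,530 kWh heat; / 3.89 = 4,763 kWh in → × €0.277 = €1,319.45
Difference = |€2,316.56 − €1,319.45| = €997.10

€997.10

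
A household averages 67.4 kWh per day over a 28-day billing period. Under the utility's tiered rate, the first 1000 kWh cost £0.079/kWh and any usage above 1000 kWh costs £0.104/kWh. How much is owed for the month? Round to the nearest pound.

£171

Usage = 67.4 kWh/day × 28 days = 1887.2 kWh
First 1000 kWh × £0.079 = £79.00
Remaining 887.2 kWh × £0.104 = £92.27
Total = £171.27 ≈ £171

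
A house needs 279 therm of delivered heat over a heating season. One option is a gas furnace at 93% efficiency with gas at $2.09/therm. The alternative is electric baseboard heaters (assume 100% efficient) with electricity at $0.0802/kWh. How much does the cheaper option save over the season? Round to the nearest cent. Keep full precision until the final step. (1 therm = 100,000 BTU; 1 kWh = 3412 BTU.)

$28.80

Heat load = 279 therm × 100,000 = 27,900,000 BTU
Gas: input = 27,900,000 / 0.93 = 30,000,000 BTU = 300 therm → 300 × $2.09 = $627.00
Electric: 27,900,000 BTU / 3412 = 8,177 kWh → × $0.0802 = $655.80
Difference = |$627.00 − $655.80| = $28.80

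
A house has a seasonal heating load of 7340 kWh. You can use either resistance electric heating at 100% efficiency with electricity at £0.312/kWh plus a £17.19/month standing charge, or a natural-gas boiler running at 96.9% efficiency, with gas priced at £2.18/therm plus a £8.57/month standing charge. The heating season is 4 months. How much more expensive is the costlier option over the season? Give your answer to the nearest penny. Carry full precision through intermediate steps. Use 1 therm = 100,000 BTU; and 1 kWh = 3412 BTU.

Heat load = 7340 kWh × 3412 = 25,044,080 BTU
Gas: input = 25,044,080 / 0.969 = 25,845,284 BTU = 258.5 therm → 258.5 × £2.18 = £563.43; + 4 × £8.57 standing = £597.71
Electric: 25,044,080 BTU / 3412 = 7,340 kWh → × £0.312 = £2,290.08; + 4 × £17.19 standing = £2,358.84
Difference = |£597.71 − £2,358.84| = £1,761.13

£1761.13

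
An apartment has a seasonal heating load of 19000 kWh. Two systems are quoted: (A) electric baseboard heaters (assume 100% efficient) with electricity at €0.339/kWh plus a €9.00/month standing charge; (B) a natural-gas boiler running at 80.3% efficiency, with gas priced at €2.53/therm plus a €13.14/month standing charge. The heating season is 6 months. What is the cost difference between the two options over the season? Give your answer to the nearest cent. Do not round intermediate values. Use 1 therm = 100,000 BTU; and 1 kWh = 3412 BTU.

€4373.63

Heat load = 19000 kWh × 3412 = 64,828,000 BTU
Gas: input = 64,828,000 / 0.803 = 80,732,254 BTU = 807.3 therm → 807.3 × €2.53 = €2,042.53; + 6 × €13.14 standing = €2,121.37
Electric: 64,828,000 BTU / 3412 = 19,000 kWh → × €0.339 = €6,441.00; + 6 × €9.00 standing = €6,495.00
Difference = |€2,121.37 − €6,495.00| = €4,373.63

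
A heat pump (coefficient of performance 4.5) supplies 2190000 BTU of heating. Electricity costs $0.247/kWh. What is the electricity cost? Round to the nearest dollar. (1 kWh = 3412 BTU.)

Heat delivered = 2,190,000 BTU / 3412 = 641.9 kWh
Electrical input = 641.9 kWh / 4.5 = 142.6 kWh
Cost = 142.6 × $0.247/kWh = $35.23 ≈ $35

$35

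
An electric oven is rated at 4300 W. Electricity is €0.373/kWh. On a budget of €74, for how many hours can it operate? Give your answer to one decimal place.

46.1 h

Energy budget = €74 / €0.373 per kWh = 198.4 kWh = 198,391 Wh
Runtime = 198,391 Wh / 4300 W = 46.14 h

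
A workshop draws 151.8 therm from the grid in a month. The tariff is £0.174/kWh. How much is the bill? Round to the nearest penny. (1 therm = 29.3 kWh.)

151.8 therm × (29.3 kWh/therm) = 4,448 kWh
Cost = 4,448 kWh × £0.174/kWh = £773.91

£773.91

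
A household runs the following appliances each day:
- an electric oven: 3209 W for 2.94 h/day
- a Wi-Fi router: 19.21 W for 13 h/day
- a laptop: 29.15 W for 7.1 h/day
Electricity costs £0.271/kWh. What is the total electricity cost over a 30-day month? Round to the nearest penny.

electric oven: 3209 W × 2.94 h × 30 d = 283,034 Wh = 283 kWh
Wi-Fi router: 19.21 W × 13 h × 30 d = 7,492 Wh = 7.492 kWh
laptop: 29.15 W × 7.1 h × 30 d = 6,209 Wh = 6.209 kWh
Total energy = 283 + 7.492 + 6.209 = 296.7 kWh
Cost = 296.7 kWh × £0.271 = £80.42

£80.42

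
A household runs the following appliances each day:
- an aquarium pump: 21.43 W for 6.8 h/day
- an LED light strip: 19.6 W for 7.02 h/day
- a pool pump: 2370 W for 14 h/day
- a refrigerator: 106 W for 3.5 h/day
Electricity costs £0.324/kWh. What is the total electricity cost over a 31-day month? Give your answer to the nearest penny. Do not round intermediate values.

aquarium pump: 21.43 W × 6.8 h × 31 d = 4,517 Wh = 4.517 kWh
LED light strip: 19.6 W × 7.02 h × 31 d = 4,265 Wh = 4.265 kWh
pool pump: 2370 W × 14 h × 31 d = 1,028,580 Wh = 1,029 kWh
refrigerator: 106 W × 3.5 h × 31 d = 11,501 Wh = 11.5 kWh
Total energy = 4.517 + 4.265 + 1,029 + 11.5 = 1,049 kWh
Cost = 1,049 kWh × £0.324 = £339.83

£339.83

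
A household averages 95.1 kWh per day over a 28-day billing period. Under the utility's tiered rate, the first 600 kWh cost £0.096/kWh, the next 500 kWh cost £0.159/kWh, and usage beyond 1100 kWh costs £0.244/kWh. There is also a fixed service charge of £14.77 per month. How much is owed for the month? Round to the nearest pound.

Usage = 95.1 kWh/day × 28 days = 2662.8 kWh
First 600 kWh × £0.096 = £57.60
Next 500 kWh × £0.159 = £79.50
Remaining 1562.8 kWh × £0.244 = £381.32
Energy charge = £518.42; + service £14.77 = £533.19 ≈ £533

£533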